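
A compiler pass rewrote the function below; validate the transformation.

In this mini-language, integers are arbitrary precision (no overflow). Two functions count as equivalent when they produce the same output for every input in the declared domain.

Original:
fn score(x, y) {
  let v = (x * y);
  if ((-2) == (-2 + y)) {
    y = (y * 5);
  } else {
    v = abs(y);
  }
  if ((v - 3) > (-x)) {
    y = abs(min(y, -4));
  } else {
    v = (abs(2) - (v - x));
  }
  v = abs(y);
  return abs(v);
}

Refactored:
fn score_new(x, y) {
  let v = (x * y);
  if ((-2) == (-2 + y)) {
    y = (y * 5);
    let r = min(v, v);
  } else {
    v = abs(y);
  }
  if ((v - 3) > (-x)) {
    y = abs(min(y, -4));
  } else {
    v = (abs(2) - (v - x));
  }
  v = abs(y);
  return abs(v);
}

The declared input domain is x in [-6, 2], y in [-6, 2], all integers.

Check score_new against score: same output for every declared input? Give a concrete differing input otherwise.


Comparing the listings, the differences include: local variable names differ; also statement counts differ; also min/max/abs usage differs.
Spot check at x=-4, y=-2 — score: v=8, then ((-2) == (-2 + y)) is false, then v=2, then ((v - 3) > (-x)) is false, then v=-4, then v=2, then returns 2. score_new: v=8, then ((-2) == (-2 + y)) is false, then v=2, then ((v - 3) > (-x)) is false, then v=-4, then v=2, then returns 2. Both give 2.
Sweeping the whole domain (81 inputs) finds no disagreement.
verdict: equivalent


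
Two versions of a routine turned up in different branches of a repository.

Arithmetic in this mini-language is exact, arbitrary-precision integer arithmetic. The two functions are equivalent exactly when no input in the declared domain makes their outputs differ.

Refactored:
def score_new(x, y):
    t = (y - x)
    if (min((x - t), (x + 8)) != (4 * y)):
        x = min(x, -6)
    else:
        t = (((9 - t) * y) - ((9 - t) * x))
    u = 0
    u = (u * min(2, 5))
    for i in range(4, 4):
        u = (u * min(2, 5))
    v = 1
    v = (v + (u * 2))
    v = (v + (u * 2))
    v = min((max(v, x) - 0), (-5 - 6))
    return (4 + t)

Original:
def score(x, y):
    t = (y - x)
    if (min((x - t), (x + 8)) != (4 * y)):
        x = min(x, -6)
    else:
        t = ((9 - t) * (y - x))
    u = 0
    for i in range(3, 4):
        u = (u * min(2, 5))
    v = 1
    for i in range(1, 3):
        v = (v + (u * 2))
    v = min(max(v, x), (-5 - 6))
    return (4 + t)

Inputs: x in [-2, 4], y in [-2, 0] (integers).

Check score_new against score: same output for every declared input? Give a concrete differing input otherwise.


Changes here: loop structure differs; also min/max/abs usage differs; also arithmetic usage differs; also constant usage differs; also statement counts differ; the full 21-point sweep finds no disagreement.
verdict: equivalent


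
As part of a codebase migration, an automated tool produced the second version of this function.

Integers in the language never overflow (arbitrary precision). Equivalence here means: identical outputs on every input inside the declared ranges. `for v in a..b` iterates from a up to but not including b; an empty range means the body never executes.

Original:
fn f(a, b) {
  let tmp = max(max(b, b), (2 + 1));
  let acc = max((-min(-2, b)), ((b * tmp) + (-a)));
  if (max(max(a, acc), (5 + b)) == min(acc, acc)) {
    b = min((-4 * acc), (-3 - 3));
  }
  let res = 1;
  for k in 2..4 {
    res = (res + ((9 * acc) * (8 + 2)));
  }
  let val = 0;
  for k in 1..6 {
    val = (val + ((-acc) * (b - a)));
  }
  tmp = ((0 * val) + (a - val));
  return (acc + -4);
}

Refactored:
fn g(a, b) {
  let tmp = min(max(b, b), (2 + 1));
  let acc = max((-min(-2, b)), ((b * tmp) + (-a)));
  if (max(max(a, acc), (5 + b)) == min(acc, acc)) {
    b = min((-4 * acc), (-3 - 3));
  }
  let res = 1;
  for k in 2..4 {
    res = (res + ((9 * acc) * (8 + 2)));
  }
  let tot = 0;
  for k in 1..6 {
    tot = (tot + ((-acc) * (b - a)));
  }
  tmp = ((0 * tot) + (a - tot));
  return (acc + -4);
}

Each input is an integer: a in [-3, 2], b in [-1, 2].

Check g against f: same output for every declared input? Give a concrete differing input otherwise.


There is a counterexample at a=-3, b=-1: -2 on one side, 0 on the other.
f: tmp becomes 3; next acc becomes 2; next (max(max(a, acc), (5 + b)) == min(acc, acc)) evaluates to false; next res becomes 1; next at k=2:; next res becomes 181; next at k=3:; next res becomes 361; next val becomes 0; next at k=1:; next val becomes -4; next at k=2:; next val becomes -8; next at k=3:; next val becomes -12; next at k=4:; next val becomes -16; next at k=5:; next val becomes -20; next tmp becomes 17; next final value -2
g: tmp becomes -1; next acc becomes 4; next (max(max(a, acc), (5 + b)) == min(acc, acc)) evaluates to true; next b becomes -16; next res becomes 1; next at k=2:; next res becomes 361; next at k=3:; next res becomes 721; next tot becomes 0; next at k=1:; next tot becomes 52; next at k=2:; next tot becomes 104; next at k=3:; next tot becomes 156; next at k=4:; next tot becomes 208; next at k=5:; next tot becomes 260; next tmp becomes -263; next final value 0
verdict: not equivalent; witness: a=-3, b=-1


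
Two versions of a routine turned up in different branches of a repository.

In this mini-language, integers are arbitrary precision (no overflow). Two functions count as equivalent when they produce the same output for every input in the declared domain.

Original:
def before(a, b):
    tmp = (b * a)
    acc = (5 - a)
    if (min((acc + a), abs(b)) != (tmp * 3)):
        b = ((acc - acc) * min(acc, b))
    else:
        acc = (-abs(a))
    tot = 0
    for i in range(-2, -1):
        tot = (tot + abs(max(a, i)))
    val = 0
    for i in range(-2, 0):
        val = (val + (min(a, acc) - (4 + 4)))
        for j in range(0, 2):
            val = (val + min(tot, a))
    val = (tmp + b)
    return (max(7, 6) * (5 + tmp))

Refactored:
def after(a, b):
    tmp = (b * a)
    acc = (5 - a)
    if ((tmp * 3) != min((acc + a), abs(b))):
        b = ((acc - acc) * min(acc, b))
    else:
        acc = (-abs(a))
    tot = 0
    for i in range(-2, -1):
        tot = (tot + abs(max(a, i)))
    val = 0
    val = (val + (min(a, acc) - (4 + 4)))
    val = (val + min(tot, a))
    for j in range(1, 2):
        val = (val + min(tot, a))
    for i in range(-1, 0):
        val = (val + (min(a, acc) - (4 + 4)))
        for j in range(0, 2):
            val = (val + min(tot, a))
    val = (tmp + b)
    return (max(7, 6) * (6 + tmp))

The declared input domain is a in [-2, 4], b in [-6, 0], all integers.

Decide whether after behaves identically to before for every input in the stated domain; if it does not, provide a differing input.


a=-2, b=-6 yields 119 from before but 126 from after.
verdict: not equivalent; witness: a=-2, b=-6


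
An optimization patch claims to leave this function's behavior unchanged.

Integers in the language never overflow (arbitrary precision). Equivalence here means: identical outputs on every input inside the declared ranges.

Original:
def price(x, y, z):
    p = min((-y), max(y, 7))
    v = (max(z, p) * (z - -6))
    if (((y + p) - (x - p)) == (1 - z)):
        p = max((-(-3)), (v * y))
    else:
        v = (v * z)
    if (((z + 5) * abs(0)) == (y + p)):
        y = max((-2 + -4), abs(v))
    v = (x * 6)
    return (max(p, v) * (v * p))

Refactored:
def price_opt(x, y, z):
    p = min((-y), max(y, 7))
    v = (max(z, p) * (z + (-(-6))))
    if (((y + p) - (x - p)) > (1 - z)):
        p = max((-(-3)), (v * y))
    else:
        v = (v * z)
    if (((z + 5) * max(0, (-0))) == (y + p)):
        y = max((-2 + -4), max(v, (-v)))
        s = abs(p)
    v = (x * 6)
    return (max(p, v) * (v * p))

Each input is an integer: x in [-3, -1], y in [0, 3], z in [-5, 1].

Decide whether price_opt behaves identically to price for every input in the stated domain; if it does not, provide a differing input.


Consider the input x=-3, y=0, z=-2.
price: p becomes 0; next v becomes 0; next (((y + p) - (x - p)) == (1 - z)) evaluates to true; next p becomes 3; next (((z + 5) * abs(0)) == (y + p)) evaluates to false; next v becomes -18; next final value -162
price_opt: p becomes 0; next v becomes 0; next (((y + p) - (x - p)) > (1 - z)) evaluates to false; next v becomes 0; next (((z + 5) * max(0, (-0))) == (y + p)) evaluates to true; next y becomes 0; next s becomes 0; next v becomes -18; next final value 0
-162 != 0, so the rewrite changes behavior.
verdict: not equivalent; witness: x=-3, y=0, z=-2


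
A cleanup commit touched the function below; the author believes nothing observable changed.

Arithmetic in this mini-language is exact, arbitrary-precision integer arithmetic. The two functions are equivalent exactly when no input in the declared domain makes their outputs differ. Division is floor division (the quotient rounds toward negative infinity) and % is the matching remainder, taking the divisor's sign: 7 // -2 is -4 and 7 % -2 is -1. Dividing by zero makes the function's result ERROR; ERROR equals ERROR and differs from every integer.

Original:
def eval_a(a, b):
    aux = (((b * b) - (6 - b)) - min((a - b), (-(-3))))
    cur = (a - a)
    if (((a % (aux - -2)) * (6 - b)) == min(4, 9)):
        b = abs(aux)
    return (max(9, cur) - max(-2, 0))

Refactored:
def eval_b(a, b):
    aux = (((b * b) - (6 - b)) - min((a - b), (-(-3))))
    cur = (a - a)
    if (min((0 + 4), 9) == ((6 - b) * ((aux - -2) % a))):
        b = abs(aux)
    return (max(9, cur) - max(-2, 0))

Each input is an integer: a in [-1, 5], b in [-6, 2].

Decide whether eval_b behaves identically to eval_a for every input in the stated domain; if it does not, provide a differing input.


The rewrite breaks on a=-1, b=-3, where the results are ERROR and 9.
eval_a: aux := -2 | cur := 0 | divide-by-zero, output ERROR
eval_b: aux := -2 | cur := 0 | (min((0 + 4), 9) == ((6 - b) * ((aux - -2) % a))): false | result 9
verdict: not equivalent; witness: a=-1, b=-3


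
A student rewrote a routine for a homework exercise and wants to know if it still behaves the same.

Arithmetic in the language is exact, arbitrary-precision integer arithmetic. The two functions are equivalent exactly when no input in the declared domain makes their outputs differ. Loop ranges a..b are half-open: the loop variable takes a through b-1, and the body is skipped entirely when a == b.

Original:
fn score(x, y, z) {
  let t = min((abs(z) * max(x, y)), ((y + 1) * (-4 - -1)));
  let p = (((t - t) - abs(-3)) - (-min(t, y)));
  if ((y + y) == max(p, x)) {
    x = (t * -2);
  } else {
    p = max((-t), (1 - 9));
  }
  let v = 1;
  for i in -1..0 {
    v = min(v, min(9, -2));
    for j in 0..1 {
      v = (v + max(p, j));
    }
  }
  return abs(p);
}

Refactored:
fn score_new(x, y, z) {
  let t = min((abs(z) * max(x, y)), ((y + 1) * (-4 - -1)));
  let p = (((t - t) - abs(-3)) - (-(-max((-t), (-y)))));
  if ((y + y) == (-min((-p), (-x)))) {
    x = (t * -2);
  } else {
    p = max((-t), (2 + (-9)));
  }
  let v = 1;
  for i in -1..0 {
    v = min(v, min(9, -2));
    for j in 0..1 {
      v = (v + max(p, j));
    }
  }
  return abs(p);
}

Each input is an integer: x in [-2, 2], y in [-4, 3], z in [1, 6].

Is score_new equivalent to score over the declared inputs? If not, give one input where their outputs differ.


There is a counterexample at x=2, y=-4, z=4: 8 on one side, 7 on the other.
score: t = 8; p = -7; ((y + y) == max(p, x)) -> false; p = -8; v = 1; [i=-1]; v = -2; [j=0]; v = -2; return 8
score_new: t = 8; p = -7; ((y + y) == (-min((-p), (-x)))) -> false; p = -7; v = 1; [i=-1]; v = -2; [j=0]; v = -2; return 7
verdict: not equivalent; witness: x=2, y=-4, z=4


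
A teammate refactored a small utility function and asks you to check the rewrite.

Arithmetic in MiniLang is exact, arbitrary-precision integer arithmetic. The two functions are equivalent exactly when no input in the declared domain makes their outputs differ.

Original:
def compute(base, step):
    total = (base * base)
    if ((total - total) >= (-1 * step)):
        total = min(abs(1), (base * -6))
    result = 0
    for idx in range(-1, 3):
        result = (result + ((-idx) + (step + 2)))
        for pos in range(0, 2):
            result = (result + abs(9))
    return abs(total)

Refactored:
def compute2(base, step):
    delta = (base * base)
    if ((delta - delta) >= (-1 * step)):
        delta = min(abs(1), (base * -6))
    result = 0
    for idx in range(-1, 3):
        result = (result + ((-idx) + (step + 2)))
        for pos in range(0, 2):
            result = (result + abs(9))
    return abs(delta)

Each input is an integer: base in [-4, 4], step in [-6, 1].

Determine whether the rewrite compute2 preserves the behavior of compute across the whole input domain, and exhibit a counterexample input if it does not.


Behavior is preserved: although local variable names differ, the outputs never diverge.
As a probe, take base=2, step=-4: compute runs total becomes 4; next ((total - total) >= (-1 * step)) evaluates to false; next result becomes 0; next at idx=-1:; next result becomes -1; next at pos=0:; next result becomes 8; next at pos=1:; next result becomes 17; next at idx=0:; next result becomes 15; next at pos=0:; next result becomes 24; next at pos=1:; next result becomes 33; next at idx=1:; next result becomes 30; next at pos=0:; next result becomes 39; next at pos=1:; next result becomes 48; next at idx=2:; next result becomes 44; next at pos=0:; next result becomes 53; next at pos=1:; next result becomes 62; next final value 4; compute2 runs delta becomes 4; next ((delta - delta) >= (-1 * step)) evaluates to false; next result becomes 0; next at idx=-1:; next result becomes -1; next at pos=0:; next result becomes 8; next at pos=1:; next result becomes 17; next at idx=0:; next result becomes 15; next at pos=0:; next result becomes 24; next at pos=1:; next result becomes 33; next at idx=1:; next result becomes 30; next at pos=0:; next result becomes 39; next at pos=1:; next result becomes 48; next at idx=2:; next result becomes 44; next at pos=0:; next result becomes 53; next at pos=1:; next result becomes 62; next final value 4; both end at 4.
Sweeping the whole domain (72 inputs) finds no disagreement.
verdict: equivalent


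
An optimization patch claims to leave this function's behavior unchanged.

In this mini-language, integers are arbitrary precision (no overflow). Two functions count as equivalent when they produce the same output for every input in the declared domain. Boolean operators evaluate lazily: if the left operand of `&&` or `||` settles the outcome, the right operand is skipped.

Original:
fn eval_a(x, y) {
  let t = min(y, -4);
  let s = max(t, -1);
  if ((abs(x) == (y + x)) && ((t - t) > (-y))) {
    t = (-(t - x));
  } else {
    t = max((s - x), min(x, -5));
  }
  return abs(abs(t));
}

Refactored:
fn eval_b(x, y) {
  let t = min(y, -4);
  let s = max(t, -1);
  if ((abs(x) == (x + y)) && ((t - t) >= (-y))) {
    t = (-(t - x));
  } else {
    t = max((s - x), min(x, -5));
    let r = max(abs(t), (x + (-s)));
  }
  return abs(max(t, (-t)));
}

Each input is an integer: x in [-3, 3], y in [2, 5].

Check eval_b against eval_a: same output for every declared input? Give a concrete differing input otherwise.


The edit looks behavioral (`((t - t) > (-y))` became `((t - t) >= (-y))`), but over these ranges it never changes the outcome.
Spot check at x=-3, y=5 — eval_a: t=-4, then s=-1, then ((abs(x) == (y + x)) && ((t - t) > (-y))) is false, then t=2, then returns 2. eval_b: t=-4, then s=-1, then ((abs(x) == (x + y)) && ((t - t) >= (-y))) is false, then t=2, then r=2, then returns 2. Both give 2.
Every one of the 28 inputs gives matching results.
verdict: equivalent


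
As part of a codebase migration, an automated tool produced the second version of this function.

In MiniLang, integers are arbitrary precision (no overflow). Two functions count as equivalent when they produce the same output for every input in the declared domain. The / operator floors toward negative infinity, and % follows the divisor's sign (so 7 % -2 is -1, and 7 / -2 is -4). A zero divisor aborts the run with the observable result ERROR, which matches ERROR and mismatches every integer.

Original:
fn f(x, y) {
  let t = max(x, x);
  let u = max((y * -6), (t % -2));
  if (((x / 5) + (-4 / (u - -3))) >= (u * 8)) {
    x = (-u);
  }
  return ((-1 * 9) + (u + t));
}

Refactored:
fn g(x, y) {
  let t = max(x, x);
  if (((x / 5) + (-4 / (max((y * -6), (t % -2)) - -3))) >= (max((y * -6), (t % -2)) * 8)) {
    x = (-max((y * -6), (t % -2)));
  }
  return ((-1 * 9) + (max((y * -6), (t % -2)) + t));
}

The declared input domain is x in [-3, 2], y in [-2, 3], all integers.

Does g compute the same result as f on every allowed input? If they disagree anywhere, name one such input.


Reading the diff, among the changes: statement counts differ; and local variable names differ; and min/max/abs usage differs; and constant usage differs; and arithmetic usage differs.
One worked example (x=2, y=-1) — f: t = 2; u = 6; (((x / 5) + (-4 / (u - -3))) >= (u * 8)) -> false; return -1; g: t = 2; (((x / 5) + (-4 / (max((y * -6), (t % -2)) - -3))) >= (max((y * -6), (t % -2)) * 8)) -> false; return -1; agreement on -1.
Every one of the 36 inputs gives matching results.
verdict: equivalent


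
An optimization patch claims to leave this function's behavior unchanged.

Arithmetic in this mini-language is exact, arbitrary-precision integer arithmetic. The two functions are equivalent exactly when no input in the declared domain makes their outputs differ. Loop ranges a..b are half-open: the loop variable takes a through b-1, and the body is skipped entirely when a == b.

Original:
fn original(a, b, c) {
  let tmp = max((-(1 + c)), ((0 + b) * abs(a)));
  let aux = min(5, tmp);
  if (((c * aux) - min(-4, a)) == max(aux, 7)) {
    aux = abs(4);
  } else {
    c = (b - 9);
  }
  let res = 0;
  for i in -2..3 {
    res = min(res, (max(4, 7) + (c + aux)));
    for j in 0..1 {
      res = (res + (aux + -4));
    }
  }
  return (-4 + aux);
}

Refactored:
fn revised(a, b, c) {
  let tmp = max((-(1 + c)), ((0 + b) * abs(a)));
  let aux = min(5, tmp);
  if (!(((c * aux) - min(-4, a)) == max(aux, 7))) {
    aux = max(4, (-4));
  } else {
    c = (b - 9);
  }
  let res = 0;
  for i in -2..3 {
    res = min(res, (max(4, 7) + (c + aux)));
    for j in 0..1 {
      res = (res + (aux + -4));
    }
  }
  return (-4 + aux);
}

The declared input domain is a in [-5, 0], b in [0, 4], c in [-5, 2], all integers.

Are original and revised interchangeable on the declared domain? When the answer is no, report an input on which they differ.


Consider the input a=-5, b=0, c=-4.
original: tmp := 3 | aux := 3 | (((c * aux) - min(-4, a)) == max(aux, 7)): false | c := -9 | res := 0 | iter i=-2: | res := 0 | iter j=0: | res := -1 | iter i=-1: | res := -1 | iter j=0: | res := -2 | iter i=0: | res := -2 | iter j=0: | res := -3 | iter i=1: | res := -3 | iter j=0: | res := -4 | iter i=2: | res := -4 | iter j=0: | res := -5 | result -1
revised: tmp := 3 | aux := 3 | (!(((c * aux) - min(-4, a)) == max(aux, 7))): true | aux := 4 | res := 0 | iter i=-2: | res := 0 | iter j=0: | res := 0 | iter i=-1: | res := 0 | iter j=0: | res := 0 | iter i=0: | res := 0 | iter j=0: | res := 0 | iter i=1: | res := 0 | iter j=0: | res := 0 | iter i=2: | res := 0 | iter j=0: | res := 0 | result 0
-1 vs 0 — the two versions disagree here.
verdict: not equivalent; witness: a=-5, b=0, c=-4


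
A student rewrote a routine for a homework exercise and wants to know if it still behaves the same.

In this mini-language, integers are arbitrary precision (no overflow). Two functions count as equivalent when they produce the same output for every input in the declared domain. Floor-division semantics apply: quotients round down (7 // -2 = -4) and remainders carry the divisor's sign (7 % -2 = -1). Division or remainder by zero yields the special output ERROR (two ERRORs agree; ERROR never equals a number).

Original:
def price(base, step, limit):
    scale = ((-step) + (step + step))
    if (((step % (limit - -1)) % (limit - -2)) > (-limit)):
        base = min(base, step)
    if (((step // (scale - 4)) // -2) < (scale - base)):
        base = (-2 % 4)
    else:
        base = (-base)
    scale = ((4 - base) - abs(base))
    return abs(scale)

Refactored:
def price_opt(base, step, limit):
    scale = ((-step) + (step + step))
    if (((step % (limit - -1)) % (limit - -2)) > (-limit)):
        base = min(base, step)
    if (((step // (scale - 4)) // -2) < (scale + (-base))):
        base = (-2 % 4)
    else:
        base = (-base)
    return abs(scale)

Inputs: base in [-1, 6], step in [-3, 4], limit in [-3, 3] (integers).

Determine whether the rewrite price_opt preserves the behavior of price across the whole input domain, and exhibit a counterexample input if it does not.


Not equivalent: base=-1, step=-3, limit=-3 separates them (2 vs 3).
price: scale=-3, then (((step % (limit - -1)) % (limit - -2)) > (-limit)) is false, then (((step // (scale - 4)) // -2) < (scale - base)) is false, then base=1, then scale=2, then returns 2
price_opt: scale=-3, then (((step % (limit - -1)) % (limit - -2)) > (-limit)) is false, then (((step // (scale - 4)) // -2) < (scale + (-base))) is false, then base=1, then returns 3
verdict: not equivalent; witness: base=-1, step=-3, limit=-3


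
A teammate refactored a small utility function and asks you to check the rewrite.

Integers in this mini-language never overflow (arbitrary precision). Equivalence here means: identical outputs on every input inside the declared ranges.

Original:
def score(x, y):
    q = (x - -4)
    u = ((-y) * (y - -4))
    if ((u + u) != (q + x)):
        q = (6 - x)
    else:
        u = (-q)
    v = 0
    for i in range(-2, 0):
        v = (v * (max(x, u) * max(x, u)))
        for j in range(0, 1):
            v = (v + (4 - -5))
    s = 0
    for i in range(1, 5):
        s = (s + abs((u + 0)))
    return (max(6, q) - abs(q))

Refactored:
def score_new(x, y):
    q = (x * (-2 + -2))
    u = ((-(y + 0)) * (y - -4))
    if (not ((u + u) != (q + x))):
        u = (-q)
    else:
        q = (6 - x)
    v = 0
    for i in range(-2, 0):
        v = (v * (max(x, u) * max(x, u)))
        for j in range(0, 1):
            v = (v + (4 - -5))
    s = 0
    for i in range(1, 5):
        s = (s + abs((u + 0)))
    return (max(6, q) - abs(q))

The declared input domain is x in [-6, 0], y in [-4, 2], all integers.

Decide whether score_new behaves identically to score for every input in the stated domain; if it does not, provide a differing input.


Consider the input x=-2, y=-4.
score: q becomes 2; next u becomes 0; next ((u + u) != (q + x)) evaluates to false; next u becomes -2; next v becomes 0; next at i=-2:; next v becomes 0; next at j=0:; next v becomes 9; next at i=-1:; next v becomes 36; next at j=0:; next v becomes 45; next s becomes 0; next at i=1:; next s becomes 2; next at i=2:; next s becomes 4; next at i=3:; next s becomes 6; next at i=4:; next s becomes 8; next final value 4
score_new: q becomes 8; next u becomes 0; next (not ((u + u) != (q + x))) evaluates to false; next q becomes 8; next v becomes 0; next at i=-2:; next v becomes 0; next at j=0:; next v becomes 9; next at i=-1:; next v becomes 0; next at j=0:; next v becomes 9; next s becomes 0; next at i=1:; next s becomes 0; next at i=2:; next s becomes 0; next at i=3:; next s becomes 0; next at i=4:; next s becomes 0; next final value 0
4 against 0: the behavior changed.
verdict: not equivalent; witness: x=-2, y=-4


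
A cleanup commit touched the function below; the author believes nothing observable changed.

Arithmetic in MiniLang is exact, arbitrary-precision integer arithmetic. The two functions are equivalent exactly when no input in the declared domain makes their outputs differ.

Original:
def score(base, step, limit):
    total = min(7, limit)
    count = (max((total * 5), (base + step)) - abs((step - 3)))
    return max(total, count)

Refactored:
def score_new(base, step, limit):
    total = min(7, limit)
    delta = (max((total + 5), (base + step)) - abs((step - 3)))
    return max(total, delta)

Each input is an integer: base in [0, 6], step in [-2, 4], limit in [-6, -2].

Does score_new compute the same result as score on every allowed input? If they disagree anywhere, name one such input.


The rewrite breaks on base=0, step=-1, limit=-5, where the results are -5 and -4.
score: total := -5 | count := -5 | result -5
score_new: total := -5 | delta := -4 | result -4
verdict: not equivalent; witness: base=0, step=-1, limit=-5


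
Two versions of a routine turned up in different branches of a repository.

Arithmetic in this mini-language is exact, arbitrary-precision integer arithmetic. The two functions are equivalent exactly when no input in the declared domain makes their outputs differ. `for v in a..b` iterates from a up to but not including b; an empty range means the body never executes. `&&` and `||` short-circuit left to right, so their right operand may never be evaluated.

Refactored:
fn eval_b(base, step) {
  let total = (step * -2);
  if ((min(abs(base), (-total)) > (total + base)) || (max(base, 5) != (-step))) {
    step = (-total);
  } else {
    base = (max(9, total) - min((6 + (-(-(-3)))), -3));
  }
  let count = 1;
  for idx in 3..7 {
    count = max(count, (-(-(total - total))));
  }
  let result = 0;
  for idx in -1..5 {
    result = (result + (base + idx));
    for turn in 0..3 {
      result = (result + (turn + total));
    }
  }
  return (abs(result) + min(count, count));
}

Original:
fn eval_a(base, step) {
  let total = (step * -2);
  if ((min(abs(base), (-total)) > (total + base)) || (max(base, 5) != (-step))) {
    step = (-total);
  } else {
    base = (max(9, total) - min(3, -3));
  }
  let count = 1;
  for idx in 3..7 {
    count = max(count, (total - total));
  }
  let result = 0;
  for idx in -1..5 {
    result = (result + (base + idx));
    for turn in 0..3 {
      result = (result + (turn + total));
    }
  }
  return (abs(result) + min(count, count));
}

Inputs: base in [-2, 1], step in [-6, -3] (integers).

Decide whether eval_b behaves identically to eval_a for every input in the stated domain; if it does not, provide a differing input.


Equivalent — the differences include constant usage differs, plus arithmetic usage differs, yet no declared input distinguishes the two.
One worked example (base=0, step=-5) — eval_a: total=10, then ((min(abs(base), (-total)) > (total + base)) || (max(base, 5) != (-step))) is false, then base=13, then count=1, then (idx=3), then count=1, then (idx=4), then count=1, then (idx=5), then count=1, then (idx=6), then count=1, then result=0, then (idx=-1), then result=12, then (turn=0), then result=22, then (turn=1), then result=33, then (turn=2), then result=45, then (idx=0), then result=58, then (turn=0), then result=68, then (turn=1), then result=79, then (turn=2), then result=91, then (idx=1), then result=105, then (turn=0), then result=115, then (turn=1), then result=126, then (turn=2), then result=138, then (idx=2), then result=153, then (turn=0), then result=163, then (turn=1), then result=174, then (turn=2), then result=186, then (idx=3), then result=202, then (turn=0), then result=212, then (turn=1), then result=223, then (turn=2), then result=235, then (idx=4), then result=252, then (turn=0), then result=262, then (turn=1), then result=273, then (turn=2), then result=285, then returns 286; eval_b: total=10, then ((min(abs(base), (-total)) > (total + base)) || (max(base, 5) != (-step))) is false, then base=13, then count=1, then (idx=3), then count=1, then (idx=4), then count=1, then (idx=5), then count=1, then (idx=6), then count=1, then result=0, then (idx=-1), then result=12, then (turn=0), then result=22, then (turn=1), then result=33, then (turn=2), then result=45, then (idx=0), then result=58, then (turn=0), then result=68, then (turn=1), then result=79, then (turn=2), then result=91, then (idx=1), then result=105, then (turn=0), then result=115, then (turn=1), then result=126, then (turn=2), then result=138, then (idx=2), then result=153, then (turn=0), then result=163, then (turn=1), then result=174, then (turn=2), then result=186, then (idx=3), then result=202, then (turn=0), then result=212, then (turn=1), then result=223, then (turn=2), then result=235, then (idx=4), then result=252, then (turn=0), then result=262, then (turn=1), then result=273, then (turn=2), then result=285, then returns 286; agreement on 286.
Every one of the 16 inputs gives matching results.
verdict: equivalent


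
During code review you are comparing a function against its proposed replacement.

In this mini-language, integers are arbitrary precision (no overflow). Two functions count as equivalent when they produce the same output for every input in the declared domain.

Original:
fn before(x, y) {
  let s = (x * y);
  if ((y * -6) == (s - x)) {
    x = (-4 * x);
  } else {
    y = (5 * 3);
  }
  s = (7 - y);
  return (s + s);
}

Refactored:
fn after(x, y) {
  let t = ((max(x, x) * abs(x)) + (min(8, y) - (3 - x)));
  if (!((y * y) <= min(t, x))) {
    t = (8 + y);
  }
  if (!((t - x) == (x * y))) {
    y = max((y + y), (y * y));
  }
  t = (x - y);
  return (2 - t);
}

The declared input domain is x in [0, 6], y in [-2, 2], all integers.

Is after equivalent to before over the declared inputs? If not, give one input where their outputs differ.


Try x=0, y=-2.
before: s = 0; ((y * -6) == (s - x)) -> false; y = 15; s = -8; return -16
after: t = -5; (!((y * y) <= min(t, x))) -> true; t = 6; (!((t - x) == (x * y))) -> true; y = 4; t = -4; return 6
-16 and 6 differ, so these are not the same function on this domain.
verdict: not equivalent; witness: x=0, y=-2


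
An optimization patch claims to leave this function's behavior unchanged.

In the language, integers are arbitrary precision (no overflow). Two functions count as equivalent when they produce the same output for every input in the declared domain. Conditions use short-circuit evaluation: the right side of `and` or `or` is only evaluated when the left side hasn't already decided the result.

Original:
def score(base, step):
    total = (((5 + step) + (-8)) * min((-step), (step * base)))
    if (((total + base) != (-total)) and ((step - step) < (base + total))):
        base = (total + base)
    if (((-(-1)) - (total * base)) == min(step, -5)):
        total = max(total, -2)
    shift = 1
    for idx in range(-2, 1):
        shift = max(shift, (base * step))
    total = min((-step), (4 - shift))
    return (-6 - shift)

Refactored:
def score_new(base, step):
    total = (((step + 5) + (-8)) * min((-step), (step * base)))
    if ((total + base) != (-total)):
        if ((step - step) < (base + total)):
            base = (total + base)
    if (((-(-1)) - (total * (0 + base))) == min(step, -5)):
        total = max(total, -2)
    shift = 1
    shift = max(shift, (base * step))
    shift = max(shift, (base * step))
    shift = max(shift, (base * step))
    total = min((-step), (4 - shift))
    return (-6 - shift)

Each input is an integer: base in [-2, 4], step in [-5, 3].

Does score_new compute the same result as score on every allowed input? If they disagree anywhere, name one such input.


Although arithmetic usage differs, and local variable names differ, and loop structure differs, and statement counts differ, and branching structure differs, and boolean connective usage differs, and constant usage differs, and min/max/abs usage differs, 63/63 inputs agree.
verdict: equivalent


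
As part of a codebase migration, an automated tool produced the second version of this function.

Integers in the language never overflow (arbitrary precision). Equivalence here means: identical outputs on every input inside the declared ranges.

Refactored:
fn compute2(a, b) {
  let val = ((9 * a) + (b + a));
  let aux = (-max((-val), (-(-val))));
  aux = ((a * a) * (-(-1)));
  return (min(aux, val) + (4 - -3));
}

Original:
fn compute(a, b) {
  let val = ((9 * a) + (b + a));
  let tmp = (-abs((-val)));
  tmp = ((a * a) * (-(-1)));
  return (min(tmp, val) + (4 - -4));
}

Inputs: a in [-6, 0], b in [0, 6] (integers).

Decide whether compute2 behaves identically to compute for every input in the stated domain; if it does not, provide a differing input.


Input a=-6, b=0: -52 from compute versus -53 from compute2.
verdict: not equivalent; witness: a=-6, b=0


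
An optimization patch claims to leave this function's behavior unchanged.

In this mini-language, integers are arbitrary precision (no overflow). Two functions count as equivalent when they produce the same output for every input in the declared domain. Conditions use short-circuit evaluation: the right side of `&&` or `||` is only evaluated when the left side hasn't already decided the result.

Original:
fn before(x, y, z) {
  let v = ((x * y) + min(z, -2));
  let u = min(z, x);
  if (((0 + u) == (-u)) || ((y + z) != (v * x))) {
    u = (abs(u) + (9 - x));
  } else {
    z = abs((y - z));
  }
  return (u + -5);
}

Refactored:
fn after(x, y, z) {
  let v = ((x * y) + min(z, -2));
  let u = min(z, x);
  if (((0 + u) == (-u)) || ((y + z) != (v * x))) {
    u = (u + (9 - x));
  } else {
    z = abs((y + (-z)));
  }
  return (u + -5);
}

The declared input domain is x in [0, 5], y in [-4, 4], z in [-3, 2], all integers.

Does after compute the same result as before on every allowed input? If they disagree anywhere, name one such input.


Evaluate both at x=0, y=-4, z=-3.
before: v := -3 | u := -3 | (((0 + u) == (-u)) || ((y + z) != (v * x))): true | u := 12 | result 7
after: v := -3 | u := -3 | (((0 + u) == (-u)) || ((y + z) != (v * x))): true | u := 6 | result 1
7 against 1: the behavior changed.
verdict: not equivalent; witness: x=0, y=-4, z=-3


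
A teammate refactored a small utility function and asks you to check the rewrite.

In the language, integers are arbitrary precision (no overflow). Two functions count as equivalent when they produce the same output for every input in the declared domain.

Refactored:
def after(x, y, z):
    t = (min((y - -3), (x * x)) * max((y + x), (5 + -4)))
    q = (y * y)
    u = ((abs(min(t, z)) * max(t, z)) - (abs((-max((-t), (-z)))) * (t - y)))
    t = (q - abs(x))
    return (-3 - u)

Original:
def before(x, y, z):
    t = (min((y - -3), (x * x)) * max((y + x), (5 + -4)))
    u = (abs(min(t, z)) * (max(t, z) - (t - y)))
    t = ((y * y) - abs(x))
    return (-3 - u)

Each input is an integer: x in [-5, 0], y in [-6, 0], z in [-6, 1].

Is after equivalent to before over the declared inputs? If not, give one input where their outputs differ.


Side by side, the visible changes include: min/max/abs usage differs; and arithmetic usage differs; and statement counts differ; and local variable names differ.
Tracing x=-4, y=-1, z=-6: before: t=2, then u=-6, then t=-3, then returns 3 | after: t=2, then q=1, then u=-6, then t=-3, then returns 3 — matching result 3.
An exhaustive pass over the 336 declared inputs shows identical outputs.
verdict: equivalent


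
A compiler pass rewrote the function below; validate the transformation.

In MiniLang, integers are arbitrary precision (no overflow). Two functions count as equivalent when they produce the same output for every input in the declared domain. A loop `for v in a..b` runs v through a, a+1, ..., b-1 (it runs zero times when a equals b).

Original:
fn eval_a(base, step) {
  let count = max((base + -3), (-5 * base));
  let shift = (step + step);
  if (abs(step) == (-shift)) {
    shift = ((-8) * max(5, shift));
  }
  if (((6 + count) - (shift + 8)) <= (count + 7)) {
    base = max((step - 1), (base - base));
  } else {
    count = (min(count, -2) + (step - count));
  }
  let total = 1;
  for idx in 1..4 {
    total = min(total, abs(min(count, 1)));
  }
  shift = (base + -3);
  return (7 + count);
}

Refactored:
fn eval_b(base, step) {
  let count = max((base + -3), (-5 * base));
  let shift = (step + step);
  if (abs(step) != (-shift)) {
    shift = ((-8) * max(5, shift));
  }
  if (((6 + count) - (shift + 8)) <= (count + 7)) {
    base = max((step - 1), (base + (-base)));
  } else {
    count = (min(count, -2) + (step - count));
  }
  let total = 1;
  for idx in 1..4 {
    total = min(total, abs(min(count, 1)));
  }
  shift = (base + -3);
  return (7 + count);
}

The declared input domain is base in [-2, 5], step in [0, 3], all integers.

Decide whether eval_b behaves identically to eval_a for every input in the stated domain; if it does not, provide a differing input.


There is a counterexample at base=-2, step=0: -5 on one side, 17 on the other.
eval_a: count = 10; shift = 0; (abs(step) == (-shift)) -> true; shift = -40; (((6 + count) - (shift + 8)) <= (count + 7)) -> false; count = -12; total = 1; [idx=1]; total = 1; [idx=2]; total = 1; [idx=3]; total = 1; shift = -5; return -5
eval_b: count = 10; shift = 0; (abs(step) != (-shift)) -> false; (((6 + count) - (shift + 8)) <= (count + 7)) -> true; base = 0; total = 1; [idx=1]; total = 1; [idx=2]; total = 1; [idx=3]; total = 1; shift = -3; return 17
verdict: not equivalent; witness: base=-2, step=0


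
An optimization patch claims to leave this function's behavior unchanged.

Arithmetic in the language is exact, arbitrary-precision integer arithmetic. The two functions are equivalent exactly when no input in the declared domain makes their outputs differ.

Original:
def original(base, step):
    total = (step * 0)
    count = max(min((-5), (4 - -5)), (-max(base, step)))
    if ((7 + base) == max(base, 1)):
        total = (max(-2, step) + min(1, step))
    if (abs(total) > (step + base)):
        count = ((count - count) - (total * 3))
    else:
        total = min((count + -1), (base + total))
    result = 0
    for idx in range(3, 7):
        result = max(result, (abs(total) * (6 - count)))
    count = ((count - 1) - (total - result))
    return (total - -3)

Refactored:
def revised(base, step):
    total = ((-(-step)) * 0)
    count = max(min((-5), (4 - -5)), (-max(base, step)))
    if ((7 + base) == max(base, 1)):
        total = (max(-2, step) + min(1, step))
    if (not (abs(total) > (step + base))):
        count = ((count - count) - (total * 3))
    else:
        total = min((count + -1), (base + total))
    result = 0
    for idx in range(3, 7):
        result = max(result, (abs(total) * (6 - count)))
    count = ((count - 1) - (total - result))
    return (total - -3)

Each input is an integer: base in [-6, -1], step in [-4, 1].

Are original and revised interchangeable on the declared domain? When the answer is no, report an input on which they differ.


The rewrite breaks on base=-6, step=-4, where the results are -3 and -9.
original: total = 0; count = 4; ((7 + base) == max(base, 1)) -> true; total = -6; (abs(total) > (step + base)) -> true; count = 18; result = 0; [idx=3]; result = 0; [idx=4]; result = 0; [idx=5]; result = 0; [idx=6]; result = 0; count = 23; return -3
revised: total = 0; count = 4; ((7 + base) == max(base, 1)) -> true; total = -6; (not (abs(total) > (step + base))) -> false; total = -12; result = 0; [idx=3]; result = 24; [idx=4]; result = 24; [idx=5]; result = 24; [idx=6]; result = 24; count = 39; return -9
verdict: not equivalent; witness: base=-6, step=-4


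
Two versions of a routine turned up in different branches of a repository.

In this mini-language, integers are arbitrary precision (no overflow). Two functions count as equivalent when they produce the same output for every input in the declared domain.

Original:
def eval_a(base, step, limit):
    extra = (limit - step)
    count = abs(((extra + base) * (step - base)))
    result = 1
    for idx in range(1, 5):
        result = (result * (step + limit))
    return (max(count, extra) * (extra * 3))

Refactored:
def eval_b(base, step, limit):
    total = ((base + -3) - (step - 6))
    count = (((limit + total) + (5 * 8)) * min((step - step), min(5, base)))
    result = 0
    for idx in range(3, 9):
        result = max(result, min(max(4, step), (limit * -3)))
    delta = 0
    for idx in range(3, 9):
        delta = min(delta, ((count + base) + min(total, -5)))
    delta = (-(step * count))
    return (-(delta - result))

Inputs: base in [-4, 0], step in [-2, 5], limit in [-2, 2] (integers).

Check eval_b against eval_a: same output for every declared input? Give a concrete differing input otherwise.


Try base=-4, step=-2, limit=-2.
eval_a: extra becomes 0; next count becomes 8; next result becomes 1; next at idx=1:; next result becomes -4; next at idx=2:; next result becomes 16; next at idx=3:; next result becomes -64; next at idx=4:; next result becomes 256; next final value 0
eval_b: total becomes 1; next count becomes -156; next result becomes 0; next at idx=3:; next result becomes 4; next at idx=4:; next result becomes 4; next at idx=5:; next result becomes 4; next at idx=6:; next result becomes 4; next at idx=7:; next result becomes 4; next at idx=8:; next result becomes 4; next delta becomes 0; next at idx=3:; next delta becomes -165; next at idx=4:; next delta becomes -165; next at idx=5:; next delta becomes -165; next at idx=6:; next delta becomes -165; next at idx=7:; next delta becomes -165; next at idx=8:; next delta becomes -165; next delta becomes -312; next final value 316
0 against 316: the behavior changed.
verdict: not equivalent; witness: base=-4, step=-2, limit=-2
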